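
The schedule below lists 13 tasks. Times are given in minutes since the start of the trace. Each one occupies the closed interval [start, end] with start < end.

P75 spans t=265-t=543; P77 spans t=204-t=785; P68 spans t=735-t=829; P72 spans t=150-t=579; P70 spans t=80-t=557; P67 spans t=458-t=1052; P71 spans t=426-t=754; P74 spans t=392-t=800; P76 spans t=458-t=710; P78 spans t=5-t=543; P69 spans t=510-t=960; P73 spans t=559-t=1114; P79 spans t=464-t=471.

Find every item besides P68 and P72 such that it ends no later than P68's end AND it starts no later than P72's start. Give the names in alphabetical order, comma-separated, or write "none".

Conditions: its end is no later than P68's end (X.end <= t=829) AND its start is no later than P72's start (X.start <= t=150).
P67: end t=1052 <= t=829? ✗; start t=458 <= t=150? ✗ → no.
P69: end t=960 <= t=829? ✗; start t=510 <= t=150? ✗ → no.
P70: end t=557 <= t=829? ✓; start t=80 <= t=150? ✓ → yes.
P71: end t=754 <= t=829? ✓; start t=426 <= t=150? ✗ → no.
P73: end t=1114 <= t=829? ✗; start t=559 <= t=150? ✗ → no.
P74: end t=800 <= t=829? ✓; start t=392 <= t=150? ✗ → no.
P75: end t=543 <= t=829? ✓; start t=265 <= t=150? ✗ → no.
P76: end t=710 <= t=829? ✓; start t=458 <= t=150? ✗ → no.
P77: end t=785 <= t=829? ✓; start t=204 <= t=150? ✗ → no.
P78: end t=543 <= t=829? ✓; start t=5 <= t=150? ✓ → yes.
P79: end t=471 <= t=829? ✓; start t=464 <= t=150? ✗ → no.
Result: P70, P78.

P70, P78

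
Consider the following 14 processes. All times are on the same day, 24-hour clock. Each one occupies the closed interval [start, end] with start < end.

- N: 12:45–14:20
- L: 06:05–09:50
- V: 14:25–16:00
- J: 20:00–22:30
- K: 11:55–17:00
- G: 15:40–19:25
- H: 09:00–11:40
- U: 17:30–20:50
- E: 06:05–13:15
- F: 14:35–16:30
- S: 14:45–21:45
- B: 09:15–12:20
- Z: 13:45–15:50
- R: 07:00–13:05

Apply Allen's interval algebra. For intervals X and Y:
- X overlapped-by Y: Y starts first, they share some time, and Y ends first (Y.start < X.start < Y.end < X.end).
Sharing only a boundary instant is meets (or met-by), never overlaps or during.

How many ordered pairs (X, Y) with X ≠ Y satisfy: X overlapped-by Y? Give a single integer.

24

Checking all 182 ordered pairs for relation 'overlapped-by'; matching pairs in alphabetical order:
(B, H): B overlapped-by H ✓
(B, L): B overlapped-by L ✓
(F, V): F overlapped-by V ✓
(F, Z): F overlapped-by Z ✓
(G, F): G overlapped-by F ✓
(G, K): G overlapped-by K ✓
(G, V): G overlapped-by V ✓
(G, Z): G overlapped-by Z ✓
(H, L): H overlapped-by L ✓
(J, S): J overlapped-by S ✓
(J, U): J overlapped-by U ✓
(K, B): K overlapped-by B ✓
(K, E): K overlapped-by E ✓
(K, R): K overlapped-by R ✓
(N, E): N overlapped-by E ✓
(N, R): N overlapped-by R ✓
(R, L): R overlapped-by L ✓
(S, F): S overlapped-by F ✓
(S, K): S overlapped-by K ✓
(S, V): S overlapped-by V ✓
(S, Z): S overlapped-by Z ✓
(U, G): U overlapped-by G ✓
(V, Z): V overlapped-by Z ✓
(Z, N): Z overlapped-by N ✓
Count: 24.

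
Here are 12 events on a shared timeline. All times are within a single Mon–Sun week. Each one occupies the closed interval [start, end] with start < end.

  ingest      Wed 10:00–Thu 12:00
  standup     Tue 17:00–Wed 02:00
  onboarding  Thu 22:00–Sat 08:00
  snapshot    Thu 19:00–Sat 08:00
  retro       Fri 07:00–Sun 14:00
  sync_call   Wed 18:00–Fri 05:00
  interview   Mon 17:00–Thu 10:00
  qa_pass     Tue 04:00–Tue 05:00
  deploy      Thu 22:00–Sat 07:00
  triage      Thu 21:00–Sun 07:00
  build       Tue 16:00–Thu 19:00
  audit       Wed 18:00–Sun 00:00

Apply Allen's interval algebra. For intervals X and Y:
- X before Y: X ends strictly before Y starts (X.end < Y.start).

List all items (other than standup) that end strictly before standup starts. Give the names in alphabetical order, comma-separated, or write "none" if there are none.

Target standup = [Tue 17:00, Wed 02:00].
audit [Wed 18:00, Sun 00:00] → after → no.
build [Tue 16:00, Thu 19:00] → contains → no.
deploy [Thu 22:00, Sat 07:00] → after → no.
ingest [Wed 10:00, Thu 12:00] → after → no.
interview [Mon 17:00, Thu 10:00] → contains → no.
onboarding [Thu 22:00, Sat 08:00] → after → no.
qa_pass [Tue 04:00, Tue 05:00] → before → yes.
retro [Fri 07:00, Sun 14:00] → after → no.
snapshot [Thu 19:00, Sat 08:00] → after → no.
sync_call [Wed 18:00, Fri 05:00] → after → no.
triage [Thu 21:00, Sun 07:00] → after → no.
Result: qa_pass.

qa_pass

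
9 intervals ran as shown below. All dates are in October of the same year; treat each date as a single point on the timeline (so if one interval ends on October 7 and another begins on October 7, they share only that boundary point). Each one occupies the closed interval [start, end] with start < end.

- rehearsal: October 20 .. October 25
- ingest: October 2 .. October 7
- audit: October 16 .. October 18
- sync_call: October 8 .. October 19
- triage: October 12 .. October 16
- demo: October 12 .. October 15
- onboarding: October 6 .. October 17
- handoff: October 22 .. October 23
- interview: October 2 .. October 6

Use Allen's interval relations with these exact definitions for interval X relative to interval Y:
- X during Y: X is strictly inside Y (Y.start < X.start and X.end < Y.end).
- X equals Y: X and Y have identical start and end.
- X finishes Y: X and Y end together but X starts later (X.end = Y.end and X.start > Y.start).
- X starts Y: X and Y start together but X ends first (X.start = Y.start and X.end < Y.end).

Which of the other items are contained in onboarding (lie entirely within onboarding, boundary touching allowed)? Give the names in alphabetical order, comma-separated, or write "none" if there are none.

Target onboarding = [October 6, October 17].
audit [October 16, October 18] → overlapped-by → no.
demo [October 12, October 15] → during → yes.
handoff [October 22, October 23] → after → no.
ingest [October 2, October 7] → overlaps → no.
interview [October 2, October 6] → meets → no.
rehearsal [October 20, October 25] → after → no.
sync_call [October 8, October 19] → overlapped-by → no.
triage [October 12, October 16] → during → yes.
Result: demo, triage.

demo, triage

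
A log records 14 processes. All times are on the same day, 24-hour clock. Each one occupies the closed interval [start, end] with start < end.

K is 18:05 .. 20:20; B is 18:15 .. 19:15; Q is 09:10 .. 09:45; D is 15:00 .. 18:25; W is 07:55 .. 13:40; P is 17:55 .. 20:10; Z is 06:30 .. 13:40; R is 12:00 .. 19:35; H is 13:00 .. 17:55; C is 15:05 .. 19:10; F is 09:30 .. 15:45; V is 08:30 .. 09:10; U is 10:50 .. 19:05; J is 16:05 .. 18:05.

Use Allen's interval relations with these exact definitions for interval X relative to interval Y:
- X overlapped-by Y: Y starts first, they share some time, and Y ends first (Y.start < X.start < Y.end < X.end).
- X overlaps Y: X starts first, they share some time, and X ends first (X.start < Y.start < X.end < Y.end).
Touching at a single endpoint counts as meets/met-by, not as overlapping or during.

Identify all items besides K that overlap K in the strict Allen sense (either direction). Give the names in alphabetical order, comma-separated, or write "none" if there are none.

Target K = [18:05, 20:20].
B [18:15, 19:15] → during → no.
C [15:05, 19:10] → overlaps → yes.
D [15:00, 18:25] → overlaps → yes.
F [09:30, 15:45] → before → no.
H [13:00, 17:55] → before → no.
J [16:05, 18:05] → meets → no.
P [17:55, 20:10] → overlaps → yes.
Q [09:10, 09:45] → before → no.
R [12:00, 19:35] → overlaps → yes.
U [10:50, 19:05] → overlaps → yes.
V [08:30, 09:10] → before → no.
W [07:55, 13:40] → before → no.
Z [06:30, 13:40] → before → no.
Result: C, D, P, R, U.

C, D, P, R, U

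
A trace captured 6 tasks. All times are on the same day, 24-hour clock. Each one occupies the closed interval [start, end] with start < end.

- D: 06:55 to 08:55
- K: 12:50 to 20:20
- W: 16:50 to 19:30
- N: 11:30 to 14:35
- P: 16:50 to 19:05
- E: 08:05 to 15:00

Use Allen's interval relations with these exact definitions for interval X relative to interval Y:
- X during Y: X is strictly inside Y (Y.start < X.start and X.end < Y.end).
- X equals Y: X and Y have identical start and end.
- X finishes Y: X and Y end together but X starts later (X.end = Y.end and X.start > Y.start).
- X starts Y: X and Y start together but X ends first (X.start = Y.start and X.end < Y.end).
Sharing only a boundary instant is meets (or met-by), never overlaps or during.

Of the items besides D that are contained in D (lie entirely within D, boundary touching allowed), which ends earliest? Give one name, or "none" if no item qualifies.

Target D = [06:55, 08:55].
E [08:05, 15:00] → overlapped-by → excluded.
K [12:50, 20:20] → after → excluded.
N [11:30, 14:35] → after → excluded.
P [16:50, 19:05] → after → excluded.
W [16:50, 19:30] → after → excluded.
No candidates → none.

none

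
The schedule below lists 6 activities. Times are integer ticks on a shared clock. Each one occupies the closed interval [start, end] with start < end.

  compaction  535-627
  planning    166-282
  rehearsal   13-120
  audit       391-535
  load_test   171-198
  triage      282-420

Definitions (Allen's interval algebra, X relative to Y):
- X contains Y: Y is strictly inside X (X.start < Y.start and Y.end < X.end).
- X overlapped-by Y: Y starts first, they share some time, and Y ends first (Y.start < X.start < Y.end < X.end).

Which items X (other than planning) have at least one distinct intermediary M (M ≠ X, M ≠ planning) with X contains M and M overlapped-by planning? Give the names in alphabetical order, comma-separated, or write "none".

none

Target planning = [166, 282].
Intermediaries M with M overlapped-by planning: none.
Union: none.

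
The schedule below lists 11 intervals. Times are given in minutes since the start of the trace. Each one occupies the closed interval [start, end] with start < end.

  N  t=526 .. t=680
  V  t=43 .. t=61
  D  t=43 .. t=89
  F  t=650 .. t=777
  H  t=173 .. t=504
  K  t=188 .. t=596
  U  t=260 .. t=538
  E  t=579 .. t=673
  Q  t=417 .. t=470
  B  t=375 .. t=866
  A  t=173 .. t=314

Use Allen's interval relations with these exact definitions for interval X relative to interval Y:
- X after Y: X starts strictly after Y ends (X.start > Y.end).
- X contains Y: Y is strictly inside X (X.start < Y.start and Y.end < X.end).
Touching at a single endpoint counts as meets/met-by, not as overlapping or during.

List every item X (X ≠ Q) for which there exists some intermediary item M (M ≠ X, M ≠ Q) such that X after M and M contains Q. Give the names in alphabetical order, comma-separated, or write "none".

Target Q = [t=417, t=470].
Intermediaries M with M contains Q: B, H, K, U.
Via B — items with X after B: none.
Via H — items with X after H: E, F, N.
Via K — items with X after K: F.
Via U — items with X after U: E, F.
Union: E, F, N.

E, F, N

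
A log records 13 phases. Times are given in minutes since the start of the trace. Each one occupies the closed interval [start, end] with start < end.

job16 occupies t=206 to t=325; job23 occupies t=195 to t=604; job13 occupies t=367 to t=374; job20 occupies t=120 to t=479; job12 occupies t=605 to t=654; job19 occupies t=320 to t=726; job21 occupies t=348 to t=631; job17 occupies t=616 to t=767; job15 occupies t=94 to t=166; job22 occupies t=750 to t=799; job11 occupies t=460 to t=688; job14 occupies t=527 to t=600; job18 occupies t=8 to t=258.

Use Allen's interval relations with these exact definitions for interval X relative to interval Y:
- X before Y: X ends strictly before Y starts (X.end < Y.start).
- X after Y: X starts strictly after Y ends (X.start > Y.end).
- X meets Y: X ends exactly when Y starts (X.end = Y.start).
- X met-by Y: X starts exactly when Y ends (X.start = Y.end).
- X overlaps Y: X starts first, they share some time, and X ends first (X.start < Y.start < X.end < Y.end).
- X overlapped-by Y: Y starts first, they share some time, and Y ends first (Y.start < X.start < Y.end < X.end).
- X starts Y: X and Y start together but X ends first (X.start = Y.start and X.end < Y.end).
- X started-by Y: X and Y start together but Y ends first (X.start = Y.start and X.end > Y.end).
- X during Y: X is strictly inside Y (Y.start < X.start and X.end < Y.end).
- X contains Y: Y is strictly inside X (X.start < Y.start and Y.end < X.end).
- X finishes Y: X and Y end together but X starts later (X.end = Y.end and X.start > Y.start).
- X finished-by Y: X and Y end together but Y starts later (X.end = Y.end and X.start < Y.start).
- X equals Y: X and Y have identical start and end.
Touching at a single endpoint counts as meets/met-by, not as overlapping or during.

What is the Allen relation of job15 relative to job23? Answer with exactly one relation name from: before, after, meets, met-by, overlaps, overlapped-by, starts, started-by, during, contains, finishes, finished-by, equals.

before

job15 = [t=94, t=166]; job23 = [t=195, t=604].
Compare endpoints: job15.start < job23.start, job15.start < job23.end, job15.end < job23.start, job15.end < job23.end.
That pattern is 'before'.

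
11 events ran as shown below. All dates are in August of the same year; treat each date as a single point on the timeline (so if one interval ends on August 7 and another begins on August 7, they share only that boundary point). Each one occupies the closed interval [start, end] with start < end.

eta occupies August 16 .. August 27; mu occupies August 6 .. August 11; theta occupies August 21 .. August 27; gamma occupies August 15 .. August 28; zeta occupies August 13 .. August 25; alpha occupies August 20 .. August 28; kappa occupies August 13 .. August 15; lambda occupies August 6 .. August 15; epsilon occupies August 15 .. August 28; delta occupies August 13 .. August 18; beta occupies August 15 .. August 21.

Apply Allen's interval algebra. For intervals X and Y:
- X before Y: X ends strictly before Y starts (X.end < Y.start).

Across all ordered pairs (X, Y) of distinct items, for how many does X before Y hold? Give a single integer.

Checking all 110 ordered pairs for relation 'before'; matching pairs in alphabetical order:
(delta, alpha): delta before alpha ✓
(delta, theta): delta before theta ✓
(kappa, alpha): kappa before alpha ✓
(kappa, eta): kappa before eta ✓
(kappa, theta): kappa before theta ✓
(lambda, alpha): lambda before alpha ✓
(lambda, eta): lambda before eta ✓
(lambda, theta): lambda before theta ✓
(mu, alpha): mu before alpha ✓
(mu, beta): mu before beta ✓
(mu, delta): mu before delta ✓
(mu, epsilon): mu before epsilon ✓
(mu, eta): mu before eta ✓
(mu, gamma): mu before gamma ✓
(mu, kappa): mu before kappa ✓
(mu, theta): mu before theta ✓
(mu, zeta): mu before zeta ✓
Count: 17.

17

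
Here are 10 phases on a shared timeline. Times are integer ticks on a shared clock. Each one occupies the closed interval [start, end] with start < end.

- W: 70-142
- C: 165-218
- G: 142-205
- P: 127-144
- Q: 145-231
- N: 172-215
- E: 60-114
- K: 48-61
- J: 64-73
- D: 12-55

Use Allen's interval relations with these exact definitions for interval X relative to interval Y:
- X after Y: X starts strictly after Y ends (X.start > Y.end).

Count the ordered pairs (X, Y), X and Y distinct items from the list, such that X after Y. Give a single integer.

31

Checking all 90 ordered pairs for relation 'after'; matching pairs in alphabetical order:
(C, D): C after D ✓
(C, E): C after E ✓
(C, J): C after J ✓
(C, K): C after K ✓
(C, P): C after P ✓
(C, W): C after W ✓
(E, D): E after D ✓
(G, D): G after D ✓
(G, E): G after E ✓
(G, J): G after J ✓
(G, K): G after K ✓
(J, D): J after D ✓
(J, K): J after K ✓
(N, D): N after D ✓
(N, E): N after E ✓
(N, J): N after J ✓
(N, K): N after K ✓
(N, P): N after P ✓
(N, W): N after W ✓
(P, D): P after D ✓
(P, E): P after E ✓
(P, J): P after J ✓
(P, K): P after K ✓
(Q, D): Q after D ✓
... plus 7 further pairs not listed.
Count: 31.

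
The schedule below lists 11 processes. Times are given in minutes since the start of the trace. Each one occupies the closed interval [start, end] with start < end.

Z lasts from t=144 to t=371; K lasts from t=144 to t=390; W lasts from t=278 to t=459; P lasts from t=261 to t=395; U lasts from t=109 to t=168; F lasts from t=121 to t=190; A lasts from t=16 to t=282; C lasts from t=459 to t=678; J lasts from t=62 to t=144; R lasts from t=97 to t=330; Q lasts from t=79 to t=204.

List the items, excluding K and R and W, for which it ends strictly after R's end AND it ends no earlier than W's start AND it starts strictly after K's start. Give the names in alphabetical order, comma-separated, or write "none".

C, P

Conditions: its end is strictly after R's end (X.end > t=330) AND its end is no earlier than W's start (X.end >= t=278) AND its start is strictly after K's start (X.start > t=144).
A: end t=282 > t=330? ✗; end t=282 >= t=278? ✓; start t=16 > t=144? ✗ → no.
C: end t=678 > t=330? ✓; end t=678 >= t=278? ✓; start t=459 > t=144? ✓ → yes.
F: end t=190 > t=330? ✗; end t=190 >= t=278? ✗; start t=121 > t=144? ✗ → no.
J: end t=144 > t=330? ✗; end t=144 >= t=278? ✗; start t=62 > t=144? ✗ → no.
P: end t=395 > t=330? ✓; end t=395 >= t=278? ✓; start t=261 > t=144? ✓ → yes.
Q: end t=204 > t=330? ✗; end t=204 >= t=278? ✗; start t=79 > t=144? ✗ → no.
U: end t=168 > t=330? ✗; end t=168 >= t=278? ✗; start t=109 > t=144? ✗ → no.
Z: end t=371 > t=330? ✓; end t=371 >= t=278? ✓; start t=144 > t=144? ✗ → no.
Result: C, P.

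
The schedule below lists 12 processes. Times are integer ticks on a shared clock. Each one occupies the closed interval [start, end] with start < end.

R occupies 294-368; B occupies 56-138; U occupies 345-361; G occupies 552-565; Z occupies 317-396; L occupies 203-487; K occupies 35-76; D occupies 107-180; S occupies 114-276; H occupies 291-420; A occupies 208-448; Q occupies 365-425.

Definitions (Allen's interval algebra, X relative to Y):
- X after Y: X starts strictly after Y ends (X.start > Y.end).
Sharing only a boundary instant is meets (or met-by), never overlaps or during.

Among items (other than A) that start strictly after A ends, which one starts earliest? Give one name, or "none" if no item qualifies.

G

Target A = [208, 448].
B [56, 138] → before → excluded.
D [107, 180] → before → excluded.
G [552, 565] → after → candidate.
H [291, 420] → during → excluded.
K [35, 76] → before → excluded.
L [203, 487] → contains → excluded.
Q [365, 425] → during → excluded.
R [294, 368] → during → excluded.
S [114, 276] → overlaps → excluded.
U [345, 361] → during → excluded.
Z [317, 396] → during → excluded.
Among candidates, earliest start is 552 → G.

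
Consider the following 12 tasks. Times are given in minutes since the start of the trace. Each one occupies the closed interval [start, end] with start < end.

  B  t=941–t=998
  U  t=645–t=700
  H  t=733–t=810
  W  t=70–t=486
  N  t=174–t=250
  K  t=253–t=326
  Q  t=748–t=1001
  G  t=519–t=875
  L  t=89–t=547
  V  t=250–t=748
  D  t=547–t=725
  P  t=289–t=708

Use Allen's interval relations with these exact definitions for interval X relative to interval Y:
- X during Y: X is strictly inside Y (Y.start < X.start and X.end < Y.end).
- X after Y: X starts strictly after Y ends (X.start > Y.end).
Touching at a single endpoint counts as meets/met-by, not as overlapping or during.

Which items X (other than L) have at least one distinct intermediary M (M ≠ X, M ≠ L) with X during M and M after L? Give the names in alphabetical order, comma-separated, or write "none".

Target L = [t=89, t=547].
Intermediaries M with M after L: B, H, Q, U.
Via B — items with X during B: none.
Via H — items with X during H: none.
Via Q — items with X during Q: B.
Via U — items with X during U: none.
Union: B.

B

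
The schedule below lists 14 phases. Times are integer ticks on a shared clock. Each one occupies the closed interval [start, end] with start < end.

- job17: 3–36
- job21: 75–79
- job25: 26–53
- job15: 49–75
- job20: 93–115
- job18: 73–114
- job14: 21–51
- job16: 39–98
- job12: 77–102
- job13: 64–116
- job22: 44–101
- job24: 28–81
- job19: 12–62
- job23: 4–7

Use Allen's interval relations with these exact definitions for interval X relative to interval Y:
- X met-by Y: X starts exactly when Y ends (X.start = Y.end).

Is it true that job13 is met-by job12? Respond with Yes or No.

No

job13 = [64, 116], job12 = [77, 102].
Actual relation of job13 to job12: contains.
Asked whether 'met-by' holds → No.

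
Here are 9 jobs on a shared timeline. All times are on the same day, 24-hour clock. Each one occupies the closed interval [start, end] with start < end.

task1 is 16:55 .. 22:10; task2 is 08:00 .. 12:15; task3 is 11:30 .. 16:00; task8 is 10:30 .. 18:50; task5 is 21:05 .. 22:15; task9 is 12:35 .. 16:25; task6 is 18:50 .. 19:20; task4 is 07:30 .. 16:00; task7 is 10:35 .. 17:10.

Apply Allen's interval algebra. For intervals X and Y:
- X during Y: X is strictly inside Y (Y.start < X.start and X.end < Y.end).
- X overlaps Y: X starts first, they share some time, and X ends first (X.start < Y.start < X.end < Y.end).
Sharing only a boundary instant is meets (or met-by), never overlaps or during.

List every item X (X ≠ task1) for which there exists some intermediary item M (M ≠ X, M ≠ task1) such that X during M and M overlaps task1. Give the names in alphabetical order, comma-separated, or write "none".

Target task1 = [16:55, 22:10].
Intermediaries M with M overlaps task1: task7, task8.
Via task7 — items with X during task7: task3, task9.
Via task8 — items with X during task8: task3, task7, task9.
Union: task3, task7, task9.

task3, task7, task9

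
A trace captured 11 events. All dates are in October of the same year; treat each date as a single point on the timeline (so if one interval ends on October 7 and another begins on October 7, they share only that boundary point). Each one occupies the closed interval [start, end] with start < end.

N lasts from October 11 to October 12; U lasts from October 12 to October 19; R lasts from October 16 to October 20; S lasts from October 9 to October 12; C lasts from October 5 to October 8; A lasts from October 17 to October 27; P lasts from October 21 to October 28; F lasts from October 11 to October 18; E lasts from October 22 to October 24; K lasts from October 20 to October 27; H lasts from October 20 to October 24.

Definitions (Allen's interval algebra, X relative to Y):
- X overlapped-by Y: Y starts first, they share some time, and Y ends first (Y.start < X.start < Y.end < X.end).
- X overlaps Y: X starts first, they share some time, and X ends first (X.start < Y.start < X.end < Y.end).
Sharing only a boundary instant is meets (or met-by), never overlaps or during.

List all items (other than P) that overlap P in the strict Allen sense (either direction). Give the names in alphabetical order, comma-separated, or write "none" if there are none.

A, H, K

Target P = [October 21, October 28].
A [October 17, October 27] → overlaps → yes.
C [October 5, October 8] → before → no.
E [October 22, October 24] → during → no.
F [October 11, October 18] → before → no.
H [October 20, October 24] → overlaps → yes.
K [October 20, October 27] → overlaps → yes.
N [October 11, October 12] → before → no.
R [October 16, October 20] → before → no.
S [October 9, October 12] → before → no.
U [October 12, October 19] → before → no.
Result: A, H, K.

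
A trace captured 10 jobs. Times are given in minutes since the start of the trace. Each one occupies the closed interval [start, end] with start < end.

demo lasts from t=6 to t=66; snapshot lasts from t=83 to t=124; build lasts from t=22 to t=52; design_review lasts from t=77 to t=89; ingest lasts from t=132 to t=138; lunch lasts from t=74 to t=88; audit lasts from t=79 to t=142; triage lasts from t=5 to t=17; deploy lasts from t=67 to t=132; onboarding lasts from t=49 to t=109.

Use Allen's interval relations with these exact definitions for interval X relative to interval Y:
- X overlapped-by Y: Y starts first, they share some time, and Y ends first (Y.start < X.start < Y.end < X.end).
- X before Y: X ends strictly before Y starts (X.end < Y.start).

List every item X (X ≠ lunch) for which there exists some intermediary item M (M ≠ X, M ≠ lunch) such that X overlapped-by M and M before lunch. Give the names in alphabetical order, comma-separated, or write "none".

demo, onboarding

Target lunch = [t=74, t=88].
Intermediaries M with M before lunch: build, demo, triage.
Via build — items with X overlapped-by build: onboarding.
Via demo — items with X overlapped-by demo: onboarding.
Via triage — items with X overlapped-by triage: demo.
Union: demo, onboarding.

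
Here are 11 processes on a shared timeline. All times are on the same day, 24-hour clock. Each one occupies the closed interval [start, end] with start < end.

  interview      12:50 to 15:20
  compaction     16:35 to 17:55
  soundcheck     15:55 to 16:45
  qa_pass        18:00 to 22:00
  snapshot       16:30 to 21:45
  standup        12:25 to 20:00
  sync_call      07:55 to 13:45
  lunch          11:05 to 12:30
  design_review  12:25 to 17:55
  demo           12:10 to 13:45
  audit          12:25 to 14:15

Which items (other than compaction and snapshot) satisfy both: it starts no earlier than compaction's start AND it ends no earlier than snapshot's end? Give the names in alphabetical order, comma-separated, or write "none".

qa_pass

Conditions: its start is no earlier than compaction's start (X.start >= 16:35) AND its end is no earlier than snapshot's end (X.end >= 21:45).
audit: start 12:25 >= 16:35? ✗; end 14:15 >= 21:45? ✗ → no.
demo: start 12:10 >= 16:35? ✗; end 13:45 >= 21:45? ✗ → no.
design_review: start 12:25 >= 16:35? ✗; end 17:55 >= 21:45? ✗ → no.
interview: start 12:50 >= 16:35? ✗; end 15:20 >= 21:45? ✗ → no.
lunch: start 11:05 >= 16:35? ✗; end 12:30 >= 21:45? ✗ → no.
qa_pass: start 18:00 >= 16:35? ✓; end 22:00 >= 21:45? ✓ → yes.
soundcheck: start 15:55 >= 16:35? ✗; end 16:45 >= 21:45? ✗ → no.
standup: start 12:25 >= 16:35? ✗; end 20:00 >= 21:45? ✗ → no.
sync_call: start 07:55 >= 16:35? ✗; end 13:45 >= 21:45? ✗ → no.
Result: qa_pass.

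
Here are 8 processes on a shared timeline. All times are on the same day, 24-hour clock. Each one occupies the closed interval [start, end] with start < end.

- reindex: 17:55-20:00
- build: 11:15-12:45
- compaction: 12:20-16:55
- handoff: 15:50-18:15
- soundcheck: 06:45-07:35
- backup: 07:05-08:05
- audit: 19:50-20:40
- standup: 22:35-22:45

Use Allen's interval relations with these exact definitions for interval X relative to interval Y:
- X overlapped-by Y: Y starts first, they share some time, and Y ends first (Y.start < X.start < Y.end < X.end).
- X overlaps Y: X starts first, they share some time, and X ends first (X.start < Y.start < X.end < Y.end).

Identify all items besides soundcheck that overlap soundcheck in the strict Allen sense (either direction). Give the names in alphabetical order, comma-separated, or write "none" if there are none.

backup

Target soundcheck = [06:45, 07:35].
audit [19:50, 20:40] → after → no.
backup [07:05, 08:05] → overlapped-by → yes.
build [11:15, 12:45] → after → no.
compaction [12:20, 16:55] → after → no.
handoff [15:50, 18:15] → after → no.
reindex [17:55, 20:00] → after → no.
standup [22:35, 22:45] → after → no.
Result: backup.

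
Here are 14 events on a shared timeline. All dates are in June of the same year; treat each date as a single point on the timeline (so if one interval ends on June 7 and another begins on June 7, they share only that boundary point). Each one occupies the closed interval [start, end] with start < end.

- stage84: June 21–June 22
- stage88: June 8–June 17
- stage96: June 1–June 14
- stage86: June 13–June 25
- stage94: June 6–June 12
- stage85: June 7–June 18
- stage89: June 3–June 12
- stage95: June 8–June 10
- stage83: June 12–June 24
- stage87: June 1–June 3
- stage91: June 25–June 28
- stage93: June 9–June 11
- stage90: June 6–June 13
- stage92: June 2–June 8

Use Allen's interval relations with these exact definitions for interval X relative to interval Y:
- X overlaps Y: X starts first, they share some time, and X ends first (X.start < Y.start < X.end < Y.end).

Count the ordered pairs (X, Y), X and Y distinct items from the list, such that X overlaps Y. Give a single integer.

Checking all 182 ordered pairs for relation 'overlaps'; matching pairs in alphabetical order:
(stage83, stage86): stage83 overlaps stage86 ✓
(stage85, stage83): stage85 overlaps stage83 ✓
(stage85, stage86): stage85 overlaps stage86 ✓
(stage87, stage92): stage87 overlaps stage92 ✓
(stage88, stage83): stage88 overlaps stage83 ✓
(stage88, stage86): stage88 overlaps stage86 ✓
(stage89, stage85): stage89 overlaps stage85 ✓
(stage89, stage88): stage89 overlaps stage88 ✓
(stage89, stage90): stage89 overlaps stage90 ✓
(stage90, stage83): stage90 overlaps stage83 ✓
(stage90, stage85): stage90 overlaps stage85 ✓
(stage90, stage88): stage90 overlaps stage88 ✓
(stage92, stage85): stage92 overlaps stage85 ✓
(stage92, stage89): stage92 overlaps stage89 ✓
(stage92, stage90): stage92 overlaps stage90 ✓
(stage92, stage94): stage92 overlaps stage94 ✓
(stage94, stage85): stage94 overlaps stage85 ✓
(stage94, stage88): stage94 overlaps stage88 ✓
(stage95, stage93): stage95 overlaps stage93 ✓
(stage96, stage83): stage96 overlaps stage83 ✓
(stage96, stage85): stage96 overlaps stage85 ✓
(stage96, stage86): stage96 overlaps stage86 ✓
(stage96, stage88): stage96 overlaps stage88 ✓
Count: 23.

23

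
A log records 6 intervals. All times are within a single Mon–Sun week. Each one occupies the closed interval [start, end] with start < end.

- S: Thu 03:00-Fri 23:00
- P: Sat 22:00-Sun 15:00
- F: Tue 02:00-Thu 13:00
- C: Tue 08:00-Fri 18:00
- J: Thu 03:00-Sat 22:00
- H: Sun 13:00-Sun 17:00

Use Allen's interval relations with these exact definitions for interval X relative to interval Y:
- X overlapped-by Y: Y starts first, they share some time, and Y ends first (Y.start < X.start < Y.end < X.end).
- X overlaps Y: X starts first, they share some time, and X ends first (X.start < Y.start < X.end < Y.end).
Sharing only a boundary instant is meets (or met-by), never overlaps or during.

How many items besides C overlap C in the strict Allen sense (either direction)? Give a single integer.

Target C = [Tue 08:00, Fri 18:00].
F [Tue 02:00, Thu 13:00] → overlaps → counts.
H [Sun 13:00, Sun 17:00] → after → no.
J [Thu 03:00, Sat 22:00] → overlapped-by → counts.
P [Sat 22:00, Sun 15:00] → after → no.
S [Thu 03:00, Fri 23:00] → overlapped-by → counts.
Total: 3.

3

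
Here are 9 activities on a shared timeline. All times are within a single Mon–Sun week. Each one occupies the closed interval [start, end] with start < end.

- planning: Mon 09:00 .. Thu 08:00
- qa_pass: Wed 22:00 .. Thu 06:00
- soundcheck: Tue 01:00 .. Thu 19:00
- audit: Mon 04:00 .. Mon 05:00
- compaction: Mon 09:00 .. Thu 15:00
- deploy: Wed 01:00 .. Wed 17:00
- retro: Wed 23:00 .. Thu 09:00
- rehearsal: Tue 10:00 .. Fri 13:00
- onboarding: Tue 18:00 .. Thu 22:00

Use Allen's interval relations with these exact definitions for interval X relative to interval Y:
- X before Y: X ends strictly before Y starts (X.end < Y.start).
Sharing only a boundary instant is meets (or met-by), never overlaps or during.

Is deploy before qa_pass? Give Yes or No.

Yes

deploy = [Wed 01:00, Wed 17:00], qa_pass = [Wed 22:00, Thu 06:00].
Actual relation of deploy to qa_pass: before.
Asked whether 'before' holds → Yes.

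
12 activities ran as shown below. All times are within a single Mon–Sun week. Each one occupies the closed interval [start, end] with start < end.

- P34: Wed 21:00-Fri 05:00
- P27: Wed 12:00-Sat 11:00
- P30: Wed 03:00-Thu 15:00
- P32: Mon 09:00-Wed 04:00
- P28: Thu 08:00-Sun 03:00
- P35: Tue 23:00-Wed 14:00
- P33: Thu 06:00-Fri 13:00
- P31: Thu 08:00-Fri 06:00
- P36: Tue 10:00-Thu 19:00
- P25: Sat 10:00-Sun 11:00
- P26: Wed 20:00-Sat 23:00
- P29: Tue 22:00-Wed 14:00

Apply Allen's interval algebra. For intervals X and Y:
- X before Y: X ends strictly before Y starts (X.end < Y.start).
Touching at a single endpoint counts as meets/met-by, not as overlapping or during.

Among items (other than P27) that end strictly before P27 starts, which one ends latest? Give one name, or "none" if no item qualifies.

P32

Target P27 = [Wed 12:00, Sat 11:00].
P25 [Sat 10:00, Sun 11:00] → overlapped-by → excluded.
P26 [Wed 20:00, Sat 23:00] → overlapped-by → excluded.
P28 [Thu 08:00, Sun 03:00] → overlapped-by → excluded.
P29 [Tue 22:00, Wed 14:00] → overlaps → excluded.
P30 [Wed 03:00, Thu 15:00] → overlaps → excluded.
P31 [Thu 08:00, Fri 06:00] → during → excluded.
P32 [Mon 09:00, Wed 04:00] → before → candidate.
P33 [Thu 06:00, Fri 13:00] → during → excluded.
P34 [Wed 21:00, Fri 05:00] → during → excluded.
P35 [Tue 23:00, Wed 14:00] → overlaps → excluded.
P36 [Tue 10:00, Thu 19:00] → overlaps → excluded.
Among candidates, latest end is Wed 04:00 → P32.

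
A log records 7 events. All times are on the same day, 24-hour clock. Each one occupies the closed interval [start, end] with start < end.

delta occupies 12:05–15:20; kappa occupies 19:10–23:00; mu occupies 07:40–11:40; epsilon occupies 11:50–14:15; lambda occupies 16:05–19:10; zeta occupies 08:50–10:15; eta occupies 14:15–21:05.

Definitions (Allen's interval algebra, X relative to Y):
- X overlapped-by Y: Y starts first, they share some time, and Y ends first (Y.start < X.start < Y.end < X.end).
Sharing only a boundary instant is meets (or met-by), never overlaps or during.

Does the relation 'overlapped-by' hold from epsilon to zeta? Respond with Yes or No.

epsilon = [11:50, 14:15], zeta = [08:50, 10:15].
Actual relation of epsilon to zeta: after.
Asked whether 'overlapped-by' holds → No.

No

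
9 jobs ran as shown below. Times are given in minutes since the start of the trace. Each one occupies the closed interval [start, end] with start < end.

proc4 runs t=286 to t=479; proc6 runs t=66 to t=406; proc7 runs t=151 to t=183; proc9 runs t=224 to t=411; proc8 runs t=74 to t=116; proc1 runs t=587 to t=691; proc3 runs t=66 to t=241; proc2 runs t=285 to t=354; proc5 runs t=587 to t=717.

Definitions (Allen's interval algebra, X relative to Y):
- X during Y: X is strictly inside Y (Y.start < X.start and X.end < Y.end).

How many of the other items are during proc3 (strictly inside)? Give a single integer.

Target proc3 = [t=66, t=241].
proc1 [t=587, t=691] → after → no.
proc2 [t=285, t=354] → after → no.
proc4 [t=286, t=479] → after → no.
proc5 [t=587, t=717] → after → no.
proc6 [t=66, t=406] → started-by → no.
proc7 [t=151, t=183] → during → counts.
proc8 [t=74, t=116] → during → counts.
proc9 [t=224, t=411] → overlapped-by → no.
Total: 2.

2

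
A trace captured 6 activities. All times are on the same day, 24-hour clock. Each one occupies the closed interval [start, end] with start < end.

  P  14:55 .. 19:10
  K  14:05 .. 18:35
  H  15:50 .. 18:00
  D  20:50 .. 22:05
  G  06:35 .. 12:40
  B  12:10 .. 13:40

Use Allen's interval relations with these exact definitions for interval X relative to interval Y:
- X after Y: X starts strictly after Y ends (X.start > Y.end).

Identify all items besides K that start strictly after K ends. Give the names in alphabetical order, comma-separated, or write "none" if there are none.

Target K = [14:05, 18:35].
B [12:10, 13:40] → before → no.
D [20:50, 22:05] → after → yes.
G [06:35, 12:40] → before → no.
H [15:50, 18:00] → during → no.
P [14:55, 19:10] → overlapped-by → no.
Result: D.

D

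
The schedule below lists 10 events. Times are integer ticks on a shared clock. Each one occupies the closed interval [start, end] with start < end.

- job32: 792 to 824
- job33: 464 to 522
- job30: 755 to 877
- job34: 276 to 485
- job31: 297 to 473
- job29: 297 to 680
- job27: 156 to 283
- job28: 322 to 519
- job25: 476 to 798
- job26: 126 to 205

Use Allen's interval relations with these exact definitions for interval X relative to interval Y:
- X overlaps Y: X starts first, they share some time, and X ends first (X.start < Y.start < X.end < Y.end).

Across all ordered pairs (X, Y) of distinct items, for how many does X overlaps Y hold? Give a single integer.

14

Checking all 90 ordered pairs for relation 'overlaps'; matching pairs in alphabetical order:
(job25, job30): job25 overlaps job30 ✓
(job25, job32): job25 overlaps job32 ✓
(job26, job27): job26 overlaps job27 ✓
(job27, job34): job27 overlaps job34 ✓
(job28, job25): job28 overlaps job25 ✓
(job28, job33): job28 overlaps job33 ✓
(job29, job25): job29 overlaps job25 ✓
(job31, job28): job31 overlaps job28 ✓
(job31, job33): job31 overlaps job33 ✓
(job33, job25): job33 overlaps job25 ✓
(job34, job25): job34 overlaps job25 ✓
(job34, job28): job34 overlaps job28 ✓
(job34, job29): job34 overlaps job29 ✓
(job34, job33): job34 overlaps job33 ✓
Count: 14.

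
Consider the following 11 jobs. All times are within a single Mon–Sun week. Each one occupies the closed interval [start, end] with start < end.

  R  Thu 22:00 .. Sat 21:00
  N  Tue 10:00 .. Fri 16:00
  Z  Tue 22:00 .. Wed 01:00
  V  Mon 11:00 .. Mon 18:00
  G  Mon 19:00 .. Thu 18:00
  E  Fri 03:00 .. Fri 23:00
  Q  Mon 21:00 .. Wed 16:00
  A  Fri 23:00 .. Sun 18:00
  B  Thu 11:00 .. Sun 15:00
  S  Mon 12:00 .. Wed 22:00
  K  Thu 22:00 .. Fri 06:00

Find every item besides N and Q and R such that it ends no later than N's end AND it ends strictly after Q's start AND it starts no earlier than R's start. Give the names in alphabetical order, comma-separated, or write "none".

Conditions: its end is no later than N's end (X.end <= Fri 16:00) AND its end is strictly after Q's start (X.end > Mon 21:00) AND its start is no earlier than R's start (X.start >= Thu 22:00).
A: end Sun 18:00 <= Fri 16:00? ✗; end Sun 18:00 > Mon 21:00? ✓; start Fri 23:00 >= Thu 22:00? ✓ → no.
B: end Sun 15:00 <= Fri 16:00? ✗; end Sun 15:00 > Mon 21:00? ✓; start Thu 11:00 >= Thu 22:00? ✗ → no.
E: end Fri 23:00 <= Fri 16:00? ✗; end Fri 23:00 > Mon 21:00? ✓; start Fri 03:00 >= Thu 22:00? ✓ → no.
G: end Thu 18:00 <= Fri 16:00? ✓; end Thu 18:00 > Mon 21:00? ✓; start Mon 19:00 >= Thu 22:00? ✗ → no.
K: end Fri 06:00 <= Fri 16:00? ✓; end Fri 06:00 > Mon 21:00? ✓; start Thu 22:00 >= Thu 22:00? ✓ → yes.
S: end Wed 22:00 <= Fri 16:00? ✓; end Wed 22:00 > Mon 21:00? ✓; start Mon 12:00 >= Thu 22:00? ✗ → no.
V: end Mon 18:00 <= Fri 16:00? ✓; end Mon 18:00 > Mon 21:00? ✗; start Mon 11:00 >= Thu 22:00? ✗ → no.
Z: end Wed 01:00 <= Fri 16:00? ✓; end Wed 01:00 > Mon 21:00? ✓; start Tue 22:00 >= Thu 22:00? ✗ → no.
Result: K.

K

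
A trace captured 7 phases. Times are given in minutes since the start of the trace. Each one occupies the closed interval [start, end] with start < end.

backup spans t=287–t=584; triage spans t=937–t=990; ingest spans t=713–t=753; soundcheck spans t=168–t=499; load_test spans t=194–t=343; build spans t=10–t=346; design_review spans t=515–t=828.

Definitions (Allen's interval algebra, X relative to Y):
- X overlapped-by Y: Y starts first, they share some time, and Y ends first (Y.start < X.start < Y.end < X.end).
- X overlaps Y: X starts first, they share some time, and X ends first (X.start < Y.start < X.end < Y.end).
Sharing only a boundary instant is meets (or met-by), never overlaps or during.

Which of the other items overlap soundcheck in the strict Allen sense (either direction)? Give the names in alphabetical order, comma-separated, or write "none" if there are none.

backup, build

Target soundcheck = [t=168, t=499].
backup [t=287, t=584] → overlapped-by → yes.
build [t=10, t=346] → overlaps → yes.
design_review [t=515, t=828] → after → no.
ingest [t=713, t=753] → after → no.
load_test [t=194, t=343] → during → no.
triage [t=937, t=990] → after → no.
Result: backup, build.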